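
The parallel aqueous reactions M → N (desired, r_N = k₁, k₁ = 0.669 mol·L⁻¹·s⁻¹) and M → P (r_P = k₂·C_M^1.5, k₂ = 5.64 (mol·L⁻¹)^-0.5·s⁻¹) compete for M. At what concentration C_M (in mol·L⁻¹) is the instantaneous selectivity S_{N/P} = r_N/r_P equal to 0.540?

0.364 mol·L⁻¹

S_{N/P} = (k₁/k₂)·C_M^-1.5 ⇒ C_M = (S·k₂/k₁)^(1/(-1.5)).
= (0.540×5.64/0.669)^(-0.6667) = (4.552)^(-0.6667) = 0.364 mol·L⁻¹.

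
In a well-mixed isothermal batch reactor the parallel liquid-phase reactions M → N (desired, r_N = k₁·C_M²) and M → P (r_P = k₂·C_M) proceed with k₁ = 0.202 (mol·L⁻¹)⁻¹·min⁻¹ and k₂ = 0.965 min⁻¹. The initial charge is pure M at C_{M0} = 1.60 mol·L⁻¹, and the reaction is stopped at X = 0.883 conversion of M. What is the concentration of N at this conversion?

0.216 mol·L⁻¹

C_M = C_{M0}(1−X) = 0.1872 mol·L⁻¹.
Along a PFR/batch, dC_P/dC_M = −r_P/(r_N+r_P) = −k₂/(k₂+k₁·C_M).
Integrating from C_{M0} to C_M: C_P = (0.965/0.202)·ln[(0.965+0.202·1.60)/(0.965+0.202·0.187)] = 4.777·ln(1.288/1.003) = 1.196 mol·L⁻¹.
Then C_N = (C_{M0}−C_M) − C_P = 1.413 − 1.196 = 0.2164 mol·L⁻¹.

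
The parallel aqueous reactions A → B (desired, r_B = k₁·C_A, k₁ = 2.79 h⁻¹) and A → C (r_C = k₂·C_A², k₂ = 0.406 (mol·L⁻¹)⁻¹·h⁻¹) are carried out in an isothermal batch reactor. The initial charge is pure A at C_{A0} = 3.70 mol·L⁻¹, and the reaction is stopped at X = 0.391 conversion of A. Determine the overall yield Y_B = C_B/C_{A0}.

C_A = C_{A0}(1−X) = 2.253 mol·L⁻¹.
Along a PFR/batch, dC_B/dC_A = −r_B/(r_B+r_C) = −k₁/(k₁+k₂·C_A).
Integrating from C_{A0} to C_A: C_B = (2.79/0.406)·ln[(2.79+0.406·3.70)/(2.79+0.406·2.25)] = 6.872·ln(4.292/3.705) = 1.011 mol·L⁻¹.
Y_B = C_B/C_{A0} = 1.011/3.70 = 0.273.

0.273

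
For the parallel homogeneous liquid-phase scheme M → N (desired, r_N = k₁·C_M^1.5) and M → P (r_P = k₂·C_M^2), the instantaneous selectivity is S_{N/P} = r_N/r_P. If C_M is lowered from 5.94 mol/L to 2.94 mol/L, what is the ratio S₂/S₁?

1.42

S_{N/P} = (k₁/k₂)·C_M^-0.5, so S₂/S₁ = (C_{M,2}/C_{M,1})^-0.5.
= (2.94/5.94)^(-0.5) = (0.4949)^(-0.5) = 1.42.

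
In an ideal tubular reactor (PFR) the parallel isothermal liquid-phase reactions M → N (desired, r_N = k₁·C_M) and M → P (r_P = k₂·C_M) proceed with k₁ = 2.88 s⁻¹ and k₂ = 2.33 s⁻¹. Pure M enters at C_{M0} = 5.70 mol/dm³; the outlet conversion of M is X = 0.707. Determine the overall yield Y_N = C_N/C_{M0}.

C_M = C_{M0}(1−X) = 1.670 mol/dm³.
Both paths are first order in M, so the instantaneous fraction to N is constant: dC_N/d(−C_M) = k₁/(k₁+k₂) = 0.5528.
C_N = 0.5528·(C_{M0}−C_M) = 0.5528×4.030 = 2.23 mol/dm³.
Y_N = C_N/C_{M0} = 2.228/5.70 = 0.391.

0.391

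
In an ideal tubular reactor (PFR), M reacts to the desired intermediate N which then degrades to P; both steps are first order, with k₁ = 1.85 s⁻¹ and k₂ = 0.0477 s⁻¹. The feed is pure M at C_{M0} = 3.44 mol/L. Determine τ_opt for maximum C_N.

2.03 s

The intermediate peaks when r₁ = r₂, i.e. k₁e^(−k₁τ) = k₂e^(−k₂τ), giving τ_opt = ln(k₂/k₁)/(k₂−k₁).
= ln(0.0477/1.85)/(0.0477−1.85) = ln(0.02578)/-1.802 = -3.658/-1.802 = 2.03 s.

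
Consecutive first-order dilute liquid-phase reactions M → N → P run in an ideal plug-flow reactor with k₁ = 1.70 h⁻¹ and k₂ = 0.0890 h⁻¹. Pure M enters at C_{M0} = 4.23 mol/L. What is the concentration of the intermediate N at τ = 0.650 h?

For first-order series with pure M initially, C_N(τ) = k₁C_{M0}/(k₂−k₁)·(e^(−k₁τ) − e^(−k₂τ)).
e^(−k₁τ) = e^(−1.70×0.650) = e^(−1.105) = 0.3312; e^(−k₂τ) = e^(−0.05785) = 0.9438.
C_N = 1.70×4.23/(0.0890−1.70) × (0.3312−0.9438) = (-4.464)×(-0.6126) = 2.734 mol/L.

2.73 mol/L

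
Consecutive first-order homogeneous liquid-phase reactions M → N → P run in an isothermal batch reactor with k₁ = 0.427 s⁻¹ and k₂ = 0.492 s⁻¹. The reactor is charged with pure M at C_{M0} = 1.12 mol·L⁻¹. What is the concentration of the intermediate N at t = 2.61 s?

0.377 mol·L⁻¹

For first-order series with pure M initially, C_N(t) = k₁C_{M0}/(k₂−k₁)·(e^(−k₁t) − e^(−k₂t)).
e^(−k₁t) = e^(−0.427×2.61) = e^(−1.114) = 0.3281; e^(−k₂t) = e^(−1.284) = 0.2769.
C_N = 0.427×1.12/(0.492−0.427) × (0.3281−0.2769) = 7.358×0.05119 = 0.3767 mol·L⁻¹.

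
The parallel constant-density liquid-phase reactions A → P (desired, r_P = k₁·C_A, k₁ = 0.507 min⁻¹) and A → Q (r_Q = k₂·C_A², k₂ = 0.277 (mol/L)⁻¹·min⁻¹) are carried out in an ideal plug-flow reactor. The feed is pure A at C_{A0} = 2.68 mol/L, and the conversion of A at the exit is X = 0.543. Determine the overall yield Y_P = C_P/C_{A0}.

0.266

C_A = C_{A0}(1−X) = 1.225 mol/L.
Along a PFR/batch, dC_P/dC_A = −r_P/(r_P+r_Q) = −k₁/(k₁+k₂·C_A).
Integrating from C_{A0} to C_A: C_P = (0.507/0.277)·ln[(0.507+0.277·2.68)/(0.507+0.277·1.22)] = 1.830·ln(1.249/0.8463) = 0.7130 mol/L.
Y_P = C_P/C_{A0} = 0.7130/2.68 = 0.266.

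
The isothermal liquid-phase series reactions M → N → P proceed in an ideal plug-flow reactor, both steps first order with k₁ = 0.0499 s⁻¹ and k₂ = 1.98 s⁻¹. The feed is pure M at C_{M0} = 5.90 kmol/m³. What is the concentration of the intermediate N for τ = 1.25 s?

The intermediate concentration in a first-order A→B→C sequence is C_N = k₁C_{M0}(e^(−k₁τ) − e^(−k₂τ))/(k₂−k₁).
e^(−k₁τ) = e^(−0.0499×1.25) = e^(−0.06237) = 0.9395; e^(−k₂τ) = e^(−2.475) = 0.08416.
C_N = 0.0499×5.90/(1.98−0.0499) × (0.9395−0.08416) = 0.1525×0.8554 = 0.1305 kmol/m³.

0.130 kmol/m³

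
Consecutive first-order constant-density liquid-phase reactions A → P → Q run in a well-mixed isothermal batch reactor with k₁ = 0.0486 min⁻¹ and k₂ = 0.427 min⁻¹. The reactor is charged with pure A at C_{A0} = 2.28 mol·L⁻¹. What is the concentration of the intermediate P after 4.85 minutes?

The intermediate concentration in a first-order A→B→C sequence is C_P = k₁C_{A0}(e^(−k₁t) − e^(−k₂t))/(k₂−k₁).
e^(−k₁t) = e^(−0.0486×4.85) = e^(−0.2357) = 0.7900; e^(−k₂t) = e^(−2.071) = 0.1261.
C_P = 0.0486×2.28/(0.427−0.0486) × (0.7900−0.1261) = 0.2928×0.6639 = 0.1944 mol·L⁻¹.

0.194 mol·L⁻¹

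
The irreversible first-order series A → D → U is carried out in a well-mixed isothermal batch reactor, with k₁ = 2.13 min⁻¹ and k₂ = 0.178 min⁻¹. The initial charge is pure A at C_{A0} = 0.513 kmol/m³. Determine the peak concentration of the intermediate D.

0.409 kmol/m³

For a first-order series the maximum intermediate yield is C_{D,max}/C_{A0} = (k₁/k₂)^[k₂/(k₂−k₁)].
= (2.13/0.178)^(0.178/(0.178−2.13)) = (11.97)^(-0.09119) = 0.7974.
C_{D,max} = 0.7974×0.513 = 0.409 kmol/m³.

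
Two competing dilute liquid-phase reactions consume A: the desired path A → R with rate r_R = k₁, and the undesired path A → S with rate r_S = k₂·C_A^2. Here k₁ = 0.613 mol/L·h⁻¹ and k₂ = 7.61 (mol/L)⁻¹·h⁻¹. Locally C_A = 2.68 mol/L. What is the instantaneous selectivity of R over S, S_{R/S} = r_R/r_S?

0.0112

S_{R/S} = r_R/r_S = (k₁)/(k₂·C_A^2) = (k₁/k₂)·C_A^-2.
= (0.613) / (7.61×2.680^2) = 0.6130/54.66 = 0.0112.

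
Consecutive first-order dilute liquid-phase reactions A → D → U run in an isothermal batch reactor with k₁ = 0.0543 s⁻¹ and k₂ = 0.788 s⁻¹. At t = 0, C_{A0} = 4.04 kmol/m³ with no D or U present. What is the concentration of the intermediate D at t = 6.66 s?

For first-order series with pure A initially, C_D(t) = k₁C_{A0}/(k₂−k₁)·(e^(−k₁t) − e^(−k₂t)).
e^(−k₁t) = e^(−0.0543×6.66) = e^(−0.3616) = 0.6965; e^(−k₂t) = e^(−5.248) = 0.005258.
C_D = 0.0543×4.04/(0.788−0.0543) × (0.6965−0.005258) = 0.2990×0.6913 = 0.2067 kmol/m³.

0.207 kmol/m³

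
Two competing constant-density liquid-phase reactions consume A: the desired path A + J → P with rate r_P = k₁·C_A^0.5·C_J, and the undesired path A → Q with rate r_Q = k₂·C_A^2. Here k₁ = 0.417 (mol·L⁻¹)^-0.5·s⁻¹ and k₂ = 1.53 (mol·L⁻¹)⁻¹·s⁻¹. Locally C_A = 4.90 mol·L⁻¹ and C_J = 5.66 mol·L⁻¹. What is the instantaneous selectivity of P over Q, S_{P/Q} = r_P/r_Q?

0.142

S_{P/Q} = r_P/r_Q = (k₁·C_A^0.5·C_J)/(k₂·C_A^2) = (k₁/k₂)·C_A^-1.5·C_J.
= (0.417×4.900^0.5×5.660) / (1.53×4.900^2) = 5.225/36.74 = 0.142.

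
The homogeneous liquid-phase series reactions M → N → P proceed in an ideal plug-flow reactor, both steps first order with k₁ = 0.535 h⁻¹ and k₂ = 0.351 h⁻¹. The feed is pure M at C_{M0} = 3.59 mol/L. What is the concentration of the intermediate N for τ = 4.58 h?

1.19 mol/L

For first-order series with pure M initially, C_N(τ) = k₁C_{M0}/(k₂−k₁)·(e^(−k₁τ) − e^(−k₂τ)).
e^(−k₁τ) = e^(−0.535×4.58) = e^(−2.450) = 0.08627; e^(−k₂τ) = e^(−1.608) = 0.2004.
C_N = 0.535×3.59/(0.351−0.535) × (0.08627−0.2004) = (-10.44)×(-0.1141) = 1.191 mol/L.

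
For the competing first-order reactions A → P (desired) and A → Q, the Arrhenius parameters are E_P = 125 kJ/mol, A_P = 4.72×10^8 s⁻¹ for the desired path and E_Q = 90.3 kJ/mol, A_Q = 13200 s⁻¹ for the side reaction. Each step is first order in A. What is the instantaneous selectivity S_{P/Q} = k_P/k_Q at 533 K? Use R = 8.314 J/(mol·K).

14.2

Since both paths have the same order in A, the concentration cancels and S_{P/Q} = k_P/k_Q = (A_P/A_Q)·exp[(E_Q−E_P)/(RT)].
(E_Q−E_P)/(RT) = (90.3−125)×10³/(8.314×533) = -34700/4431 = -7.831.
k_P/k_Q = (4.72×10^8/13200)·exp(-7.831) = 35758 × 3.974×10^-4 = 14.2.
Since E_P > E_Q, raising the temperature improves selectivity toward P.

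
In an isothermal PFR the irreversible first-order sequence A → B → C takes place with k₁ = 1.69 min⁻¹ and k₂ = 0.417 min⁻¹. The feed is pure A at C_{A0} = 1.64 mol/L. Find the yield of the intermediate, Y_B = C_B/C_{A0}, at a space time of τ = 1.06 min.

0.632

The intermediate concentration in a first-order A→B→C sequence is C_B = k₁C_{A0}(e^(−k₁τ) − e^(−k₂τ))/(k₂−k₁).
e^(−k₁τ) = e^(−1.69×1.06) = e^(−1.791) = 0.1667; e^(−k₂τ) = e^(−0.4420) = 0.6427.
C_B = 1.69×1.64/(0.417−1.69) × (0.1667−0.6427) = (-2.177)×(-0.4760) = 1.036 mol/L.
Y_B = C_B/C_{A0} = 1.036/1.64 = 0.632.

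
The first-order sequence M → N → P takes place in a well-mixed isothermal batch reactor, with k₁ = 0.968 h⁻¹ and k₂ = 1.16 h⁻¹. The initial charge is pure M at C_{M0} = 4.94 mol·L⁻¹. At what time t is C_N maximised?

0.942 h

For first-order series the maximum of C_N occurs at t_opt = ln(k₂/k₁)/(k₂−k₁).
= ln(1.16/0.968)/(1.16−0.968) = ln(1.198)/0.1920 = 0.1809/0.1920 = 0.942 h.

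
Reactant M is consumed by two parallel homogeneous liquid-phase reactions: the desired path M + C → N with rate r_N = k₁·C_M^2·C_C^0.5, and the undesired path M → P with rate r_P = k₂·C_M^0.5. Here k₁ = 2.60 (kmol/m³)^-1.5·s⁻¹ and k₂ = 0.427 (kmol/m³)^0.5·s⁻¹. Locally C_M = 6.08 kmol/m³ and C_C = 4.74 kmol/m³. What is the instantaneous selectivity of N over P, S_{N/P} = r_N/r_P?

199

S_{N/P} = r_N/r_P = (k₁·C_M^2·C_C^0.5)/(k₂·C_M^0.5) = (k₁/k₂)·C_M^1.5·C_C^0.5.
= (2.60×6.080^2×4.740^0.5) / (0.427×6.080^0.5) = 209.3/1.053 = 199.
Since the desired path is higher order in M, keeping C_M high (PFR or concentrated feed) favours N.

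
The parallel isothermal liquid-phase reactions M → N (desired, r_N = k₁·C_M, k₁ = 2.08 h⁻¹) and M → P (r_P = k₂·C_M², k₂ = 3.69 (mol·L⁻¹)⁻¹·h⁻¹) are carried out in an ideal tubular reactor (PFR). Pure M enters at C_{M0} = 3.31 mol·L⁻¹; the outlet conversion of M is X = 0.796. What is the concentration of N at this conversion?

0.643 mol·L⁻¹

C_M = C_{M0}(1−X) = 0.6752 mol·L⁻¹.
Along a PFR/batch, dC_N/dC_M = −r_N/(r_N+r_P) = −k₁/(k₁+k₂·C_M).
Integrating from C_{M0} to C_M: C_N = (2.08/3.69)·ln[(2.08+3.69·3.31)/(2.08+3.69·0.675)] = 0.5637·ln(14.29/4.572) = 0.6426 mol·L⁻¹.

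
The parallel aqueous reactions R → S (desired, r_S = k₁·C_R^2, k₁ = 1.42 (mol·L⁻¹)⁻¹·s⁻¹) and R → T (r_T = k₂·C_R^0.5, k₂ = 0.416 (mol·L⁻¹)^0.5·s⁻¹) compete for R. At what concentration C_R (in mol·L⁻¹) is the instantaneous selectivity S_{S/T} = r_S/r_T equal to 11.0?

2.18 mol·L⁻¹

S_{S/T} = (k₁/k₂)·C_R^1.5 ⇒ C_R = (S·k₂/k₁)^(1/1.5).
= (11.0×0.416/1.42)^(0.6667) = (3.223)^(0.6667) = 2.18 mol·L⁻¹.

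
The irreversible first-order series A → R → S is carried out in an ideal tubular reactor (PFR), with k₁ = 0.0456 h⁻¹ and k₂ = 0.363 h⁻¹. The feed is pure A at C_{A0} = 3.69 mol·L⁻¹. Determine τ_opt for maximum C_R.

6.54 h

The intermediate peaks when r₁ = r₂, i.e. k₁e^(−k₁τ) = k₂e^(−k₂τ), giving τ_opt = ln(k₂/k₁)/(k₂−k₁).
= ln(0.363/0.0456)/(0.363−0.0456) = ln(7.961)/0.3174 = 2.074/0.3174 = 6.54 h.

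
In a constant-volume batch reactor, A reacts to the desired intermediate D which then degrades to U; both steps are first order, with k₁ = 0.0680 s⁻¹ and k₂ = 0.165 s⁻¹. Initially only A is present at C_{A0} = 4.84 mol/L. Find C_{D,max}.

1.07 mol/L

At the optimum, C_{D,max}/C_{A0} = (k₁/k₂)^[k₂/(k₂−k₁)].
= (0.0680/0.165)^(0.165/(0.165−0.0680)) = (0.4121)^(1.701) = 0.2214.
C_{D,max} = 0.2214×4.84 = 1.07 mol/L.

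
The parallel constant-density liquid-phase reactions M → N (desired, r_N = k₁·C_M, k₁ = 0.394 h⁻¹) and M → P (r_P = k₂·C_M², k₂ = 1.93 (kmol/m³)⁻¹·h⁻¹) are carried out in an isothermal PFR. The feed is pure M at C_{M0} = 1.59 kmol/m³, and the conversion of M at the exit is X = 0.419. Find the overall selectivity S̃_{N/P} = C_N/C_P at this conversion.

0.166

C_M = C_{M0}(1−X) = 0.9238 kmol/m³.
Along a PFR/batch, dC_N/dC_M = −r_N/(r_N+r_P) = −k₁/(k₁+k₂·C_M).
Integrating from C_{M0} to C_M: C_N = (0.394/1.93)·ln[(0.394+1.93·1.59)/(0.394+1.93·0.924)] = 0.2041·ln(3.463/2.177) = 0.09475 kmol/m³.
C_P = (C_{M0}−C_M)−C_N = 0.5715 kmol/m³; S̃_{N/P} = 0.09475/0.5715 = 0.166.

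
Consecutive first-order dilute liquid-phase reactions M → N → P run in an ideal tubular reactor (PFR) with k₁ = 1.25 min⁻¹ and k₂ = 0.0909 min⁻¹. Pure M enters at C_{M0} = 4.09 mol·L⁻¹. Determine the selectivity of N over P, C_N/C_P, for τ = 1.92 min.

The intermediate concentration in a first-order A→B→C sequence is C_N = k₁C_{M0}(e^(−k₁τ) − e^(−k₂τ))/(k₂−k₁).
e^(−k₁τ) = e^(−1.25×1.92) = e^(−2.400) = 0.09072; e^(−k₂τ) = e^(−0.1745) = 0.8399.
C_N = 1.25×4.09/(0.0909−1.25) × (0.09072−0.8399) = (-4.411)×(-0.7491) = 3.304 mol·L⁻¹.
C_M = C_{M0}e^(−k₁τ) = 0.3710 mol·L⁻¹, so C_P = C_{M0}−C_M−C_N = 0.4147 mol·L⁻¹; C_N/C_P = 7.97.

7.97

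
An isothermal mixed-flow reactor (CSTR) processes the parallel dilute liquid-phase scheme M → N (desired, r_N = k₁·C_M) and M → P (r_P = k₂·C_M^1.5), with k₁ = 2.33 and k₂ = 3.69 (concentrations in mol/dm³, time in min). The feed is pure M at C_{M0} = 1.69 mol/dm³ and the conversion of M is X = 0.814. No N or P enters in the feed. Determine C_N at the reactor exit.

Exit C_M = C_{M0}(1−X) = 1.69×0.186 = 0.3143 mol/dm³.
A CSTR operates uniformly at the exit composition, giving r_N = 0.7324 and r_P = 0.6503 (each k·C_M^n at C_M = 0.3143).
Fraction of consumed M going to N: r_N/(r_N+r_P) = 0.5297.
C_N = 0.5297·C_{M0}·X = 0.5297×1.69×0.814 = 0.729 mol/dm³.

0.729 mol/dm³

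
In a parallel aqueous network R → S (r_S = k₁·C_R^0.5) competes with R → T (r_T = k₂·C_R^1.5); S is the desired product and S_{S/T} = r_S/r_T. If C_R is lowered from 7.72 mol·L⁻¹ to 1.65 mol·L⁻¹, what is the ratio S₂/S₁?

4.68

S_{S/T} = (k₁/k₂)·C_R⁻¹, so S₂/S₁ = (C_{R,2}/C_{R,1})⁻¹.
= 7.72/1.65 = 4.68.
Selectivity toward S rises as C_R falls — low-concentration operation is favoured.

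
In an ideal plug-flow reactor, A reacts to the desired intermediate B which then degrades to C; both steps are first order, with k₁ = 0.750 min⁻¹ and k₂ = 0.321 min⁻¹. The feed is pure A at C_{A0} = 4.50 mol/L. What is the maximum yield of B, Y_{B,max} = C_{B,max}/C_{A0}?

0.530

For a first-order series the maximum intermediate yield is C_{B,max}/C_{A0} = (k₁/k₂)^[k₂/(k₂−k₁)].
= (0.750/0.321)^(0.321/(0.321−0.750)) = (2.336)^(-0.7483) = 0.5299.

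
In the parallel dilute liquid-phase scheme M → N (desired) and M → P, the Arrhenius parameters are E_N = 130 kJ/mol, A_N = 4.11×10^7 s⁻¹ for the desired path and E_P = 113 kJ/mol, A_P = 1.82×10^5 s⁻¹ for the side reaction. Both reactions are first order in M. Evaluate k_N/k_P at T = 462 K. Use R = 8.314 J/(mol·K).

Since both paths have the same order in M, the concentration cancels and S_{N/P} = k_N/k_P = (A_N/A_P)·exp[(E_P−E_N)/(RT)].
(E_P−E_N)/(RT) = (113−130)×10³/(8.314×462) = -17000/3841 = -4.426.
k_N/k_P = (4.11×10^7/1.82×10^5)·exp(-4.426) = 225.8 × 0.01196 = 2.70.

2.70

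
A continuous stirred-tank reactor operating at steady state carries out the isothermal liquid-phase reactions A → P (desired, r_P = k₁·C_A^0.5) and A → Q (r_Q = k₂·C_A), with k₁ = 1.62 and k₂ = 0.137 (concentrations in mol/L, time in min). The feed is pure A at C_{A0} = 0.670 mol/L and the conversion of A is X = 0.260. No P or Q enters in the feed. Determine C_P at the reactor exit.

Exit C_A = C_{A0}(1−X) = 0.670×0.740 = 0.4958 mol/L.
Rates in a CSTR are evaluated at the outlet concentration: r_P = 1.62×0.4958^0.5 = 1.141, r_Q = 0.137×0.4958 = 0.06792.
Fraction of consumed A going to P: r_P/(r_P+r_Q) = 0.9438.
C_P = 0.9438·C_{A0}·X = 0.9438×0.670×0.260 = 0.164 mol/L.

0.164 mol/L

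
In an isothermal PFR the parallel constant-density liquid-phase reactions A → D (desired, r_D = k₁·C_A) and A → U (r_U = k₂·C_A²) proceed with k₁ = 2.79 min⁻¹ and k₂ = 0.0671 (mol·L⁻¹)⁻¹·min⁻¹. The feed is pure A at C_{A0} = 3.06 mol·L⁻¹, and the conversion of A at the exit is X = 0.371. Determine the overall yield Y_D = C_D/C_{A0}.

C_A = C_{A0}(1−X) = 1.925 mol·L⁻¹.
Along a PFR/batch, dC_D/dC_A = −r_D/(r_D+r_U) = −k₁/(k₁+k₂·C_A).
Integrating from C_{A0} to C_A: C_D = (2.79/0.0671)·ln[(2.79+0.0671·3.06)/(2.79+0.0671·1.92)] = 41.58·ln(2.995/2.919) = 1.071 mol·L⁻¹.
Y_D = C_D/C_{A0} = 1.071/3.06 = 0.350.

0.350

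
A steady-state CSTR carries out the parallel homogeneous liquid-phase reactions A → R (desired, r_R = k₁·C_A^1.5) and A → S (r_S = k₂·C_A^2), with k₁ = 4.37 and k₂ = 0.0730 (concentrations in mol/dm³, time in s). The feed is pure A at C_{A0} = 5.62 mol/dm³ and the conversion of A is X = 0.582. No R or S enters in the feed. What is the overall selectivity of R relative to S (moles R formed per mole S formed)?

39.1

Exit C_A = C_{A0}(1−X) = 5.62×0.418 = 2.349 mol/dm³.
In a CSTR the entire volume is at exit conditions, so r_R = 4.37×2.349^1.5 = 15.73 and r_S = 0.0730×2.349^2 = 0.4029.
Overall selectivity = C_R/C_S = r_Rτ/(r_Sτ) = r_R/r_S = 39.1.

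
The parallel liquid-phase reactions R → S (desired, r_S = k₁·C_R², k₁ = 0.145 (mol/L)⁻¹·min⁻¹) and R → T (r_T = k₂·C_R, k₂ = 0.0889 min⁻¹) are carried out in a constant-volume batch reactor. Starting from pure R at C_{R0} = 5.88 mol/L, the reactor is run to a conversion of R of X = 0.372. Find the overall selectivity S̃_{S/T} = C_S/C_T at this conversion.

7.68

C_R = C_{R0}(1−X) = 3.693 mol/L.
Along a PFR/batch, dC_T/dC_R = −r_T/(r_S+r_T) = −k₂/(k₂+k₁·C_R).
Integrating from C_{R0} to C_R: C_T = (0.0889/0.145)·ln[(0.0889+0.145·5.88)/(0.0889+0.145·3.69)] = 0.6131·ln(0.9415/0.6243) = 0.2519 mol/L.
Then C_S = (C_{R0}−C_R) − C_T = 2.187 − 0.2519 = 1.936 mol/L.
S̃_{S/T} = C_S/C_T = 1.936/0.2519 = 7.68.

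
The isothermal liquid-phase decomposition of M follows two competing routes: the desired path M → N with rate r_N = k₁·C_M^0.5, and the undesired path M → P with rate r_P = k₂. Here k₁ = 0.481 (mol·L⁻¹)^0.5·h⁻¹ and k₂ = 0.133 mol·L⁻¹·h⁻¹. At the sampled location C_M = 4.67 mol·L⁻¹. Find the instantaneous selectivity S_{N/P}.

S_{N/P} = r_N/r_P = (k₁·C_M^0.5)/(k₂) = (k₁/k₂)·C_M^0.5.
= (0.481×4.670^0.5) / (0.133) = 1.039/0.1330 = 7.82.

7.82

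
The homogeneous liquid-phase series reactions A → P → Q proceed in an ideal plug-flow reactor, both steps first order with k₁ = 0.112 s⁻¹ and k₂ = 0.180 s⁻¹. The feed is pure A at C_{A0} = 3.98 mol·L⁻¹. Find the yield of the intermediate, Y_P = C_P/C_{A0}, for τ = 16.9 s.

Solving the coupled first-order balances gives C_P(τ) = [k₁/(k₂−k₁)]·C_{A0}·(e^(−k₁τ) − e^(−k₂τ)).
e^(−k₁τ) = e^(−0.112×16.9) = e^(−1.893) = 0.1506; e^(−k₂τ) = e^(−3.042) = 0.04774.
C_P = 0.112×3.98/(0.180−0.112) × (0.1506−0.04774) = 6.555×0.1029 = 0.6746 mol·L⁻¹.
Y_P = C_P/C_{A0} = 0.6746/3.98 = 0.169.

0.169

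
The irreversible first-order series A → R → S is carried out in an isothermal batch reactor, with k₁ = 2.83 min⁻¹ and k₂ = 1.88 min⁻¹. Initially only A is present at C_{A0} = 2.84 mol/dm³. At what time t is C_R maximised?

For first-order series the maximum of C_R occurs at t_opt = ln(k₂/k₁)/(k₂−k₁).
= ln(1.88/2.83)/(1.88−2.83) = ln(0.6643)/-0.9500 = -0.4090/-0.9500 = 0.431 min.

0.431 min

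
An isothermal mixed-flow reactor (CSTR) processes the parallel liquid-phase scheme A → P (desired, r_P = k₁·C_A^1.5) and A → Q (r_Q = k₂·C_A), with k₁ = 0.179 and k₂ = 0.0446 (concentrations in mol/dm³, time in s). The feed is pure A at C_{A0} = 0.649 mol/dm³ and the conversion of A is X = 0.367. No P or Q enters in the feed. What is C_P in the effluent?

Exit C_A = C_{A0}(1−X) = 0.649×0.633 = 0.4108 mol/dm³.
In a CSTR the entire volume is at exit conditions, so r_P = 0.179×0.4108^1.5 = 0.04713 and r_Q = 0.0446×0.4108 = 0.01832.
Fraction of consumed A going to P: r_P/(r_P+r_Q) = 0.7201.
C_P = 0.7201·C_{A0}·X = 0.7201×0.649×0.367 = 0.172 mol/dm³.

0.172 mol/dm³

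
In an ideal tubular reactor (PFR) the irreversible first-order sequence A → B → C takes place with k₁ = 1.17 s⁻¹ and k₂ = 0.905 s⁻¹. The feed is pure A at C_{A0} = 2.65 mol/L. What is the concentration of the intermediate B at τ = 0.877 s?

The intermediate concentration in a first-order A→B→C sequence is C_B = k₁C_{A0}(e^(−k₁τ) − e^(−k₂τ))/(k₂−k₁).
e^(−k₁τ) = e^(−1.17×0.877) = e^(−1.026) = 0.3584; e^(−k₂τ) = e^(−0.7937) = 0.4522.
C_B = 1.17×2.65/(0.905−1.17) × (0.3584−0.4522) = (-11.70)×(-0.09377) = 1.097 mol/L.

1.10 mol/L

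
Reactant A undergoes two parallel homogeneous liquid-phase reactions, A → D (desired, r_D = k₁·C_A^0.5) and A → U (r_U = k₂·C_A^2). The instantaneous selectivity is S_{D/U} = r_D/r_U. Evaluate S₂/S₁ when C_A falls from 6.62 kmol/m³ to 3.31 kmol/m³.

2.83

S_{D/U} = (k₁/k₂)·C_A^-1.5, so S₂/S₁ = (C_{A,2}/C_{A,1})^-1.5.
= (3.31/6.62)^(-1.5) = (0.5000)^(-1.5) = 2.83.
Selectivity toward D rises as C_A falls — low-concentration operation is favoured.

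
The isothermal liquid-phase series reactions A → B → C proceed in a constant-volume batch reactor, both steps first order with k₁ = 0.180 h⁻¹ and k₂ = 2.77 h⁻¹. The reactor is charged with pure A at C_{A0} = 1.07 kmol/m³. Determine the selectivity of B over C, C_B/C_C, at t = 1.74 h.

0.230

For first-order series with pure A initially, C_B(t) = k₁C_{A0}/(k₂−k₁)·(e^(−k₁t) − e^(−k₂t)).
e^(−k₁t) = e^(−0.180×1.74) = e^(−0.3132) = 0.7311; e^(−k₂t) = e^(−4.820) = 0.008068.
C_B = 0.180×1.07/(2.77−0.180) × (0.7311−0.008068) = 0.07436×0.7230 = 0.05377 kmol/m³.
C_A = C_{A0}e^(−k₁t) = 0.7823 kmol/m³, so C_C = C_{A0}−C_A−C_B = 0.2340 kmol/m³; C_B/C_C = 0.230.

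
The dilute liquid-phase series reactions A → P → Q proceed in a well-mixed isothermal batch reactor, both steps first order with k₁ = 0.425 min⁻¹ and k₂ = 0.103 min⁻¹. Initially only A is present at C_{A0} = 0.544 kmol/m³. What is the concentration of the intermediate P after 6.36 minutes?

0.325 kmol/m³

For first-order series with pure A initially, C_P(t) = k₁C_{A0}/(k₂−k₁)·(e^(−k₁t) − e^(−k₂t)).
e^(−k₁t) = e^(−0.425×6.36) = e^(−2.703) = 0.06700; e^(−k₂t) = e^(−0.6551) = 0.5194.
C_P = 0.425×0.544/(0.103−0.425) × (0.06700−0.5194) = (-0.7180)×(-0.4524) = 0.3248 kmol/m³.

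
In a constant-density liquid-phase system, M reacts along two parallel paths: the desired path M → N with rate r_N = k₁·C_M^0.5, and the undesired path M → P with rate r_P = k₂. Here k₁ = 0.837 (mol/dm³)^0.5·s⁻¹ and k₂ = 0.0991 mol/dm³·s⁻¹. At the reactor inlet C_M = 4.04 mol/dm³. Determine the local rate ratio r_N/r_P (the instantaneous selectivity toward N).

S_{N/P} = r_N/r_P = (k₁·C_M^0.5)/(k₂) = (k₁/k₂)·C_M^0.5.
= (0.837×4.040^0.5) / (0.0991) = 1.682/0.09910 = 17.0.

17.0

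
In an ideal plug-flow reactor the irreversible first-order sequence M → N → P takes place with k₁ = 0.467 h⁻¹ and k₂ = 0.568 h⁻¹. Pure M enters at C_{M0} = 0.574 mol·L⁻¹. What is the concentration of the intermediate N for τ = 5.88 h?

Solving the coupled first-order balances gives C_N(τ) = [k₁/(k₂−k₁)]·C_{M0}·(e^(−k₁τ) − e^(−k₂τ)).
e^(−k₁τ) = e^(−0.467×5.88) = e^(−2.746) = 0.06419; e^(−k₂τ) = e^(−3.340) = 0.03544.
C_N = 0.467×0.574/(0.568−0.467) × (0.06419−0.03544) = 2.654×0.02874 = 0.07629 mol·L⁻¹.

0.0763 mol·L⁻¹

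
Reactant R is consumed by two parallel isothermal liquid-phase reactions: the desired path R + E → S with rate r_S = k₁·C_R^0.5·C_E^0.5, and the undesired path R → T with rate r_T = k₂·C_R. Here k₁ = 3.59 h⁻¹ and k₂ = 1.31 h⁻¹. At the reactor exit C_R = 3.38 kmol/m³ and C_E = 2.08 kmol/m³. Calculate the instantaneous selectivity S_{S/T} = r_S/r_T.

2.15

S_{S/T} = r_S/r_T = (k₁·C_R^0.5·C_E^0.5)/(k₂·C_R) = (k₁/k₂)·C_R^-0.5·C_E^0.5.
= (3.59×3.380^0.5×2.080^0.5) / (1.31×3.380) = 9.519/4.428 = 2.15.
The undesired path is higher order in R, so low C_R (CSTR or dilute feed) favours S.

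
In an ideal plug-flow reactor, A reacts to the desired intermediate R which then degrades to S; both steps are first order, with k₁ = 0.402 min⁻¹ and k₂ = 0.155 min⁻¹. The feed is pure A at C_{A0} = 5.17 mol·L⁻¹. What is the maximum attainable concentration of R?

For a first-order series the maximum intermediate yield is C_{R,max}/C_{A0} = (k₁/k₂)^[k₂/(k₂−k₁)].
= (0.402/0.155)^(0.155/(0.155−0.402)) = (2.594)^(-0.6275) = 0.5499.
C_{R,max} = 0.5499×5.17 = 2.84 mol·L⁻¹.

2.84 mol·L⁻¹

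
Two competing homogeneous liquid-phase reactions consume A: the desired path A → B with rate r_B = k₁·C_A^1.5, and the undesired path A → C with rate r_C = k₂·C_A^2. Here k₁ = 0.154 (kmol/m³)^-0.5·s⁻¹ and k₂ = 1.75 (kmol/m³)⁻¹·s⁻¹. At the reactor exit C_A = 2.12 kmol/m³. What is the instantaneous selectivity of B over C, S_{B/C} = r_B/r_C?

0.0604

S_{B/C} = r_B/r_C = (k₁·C_A^1.5)/(k₂·C_A^2) = (k₁/k₂)·C_A^-0.5.
= (0.154×2.120^1.5) / (1.75×2.120^2) = 0.4754/7.865 = 0.0604.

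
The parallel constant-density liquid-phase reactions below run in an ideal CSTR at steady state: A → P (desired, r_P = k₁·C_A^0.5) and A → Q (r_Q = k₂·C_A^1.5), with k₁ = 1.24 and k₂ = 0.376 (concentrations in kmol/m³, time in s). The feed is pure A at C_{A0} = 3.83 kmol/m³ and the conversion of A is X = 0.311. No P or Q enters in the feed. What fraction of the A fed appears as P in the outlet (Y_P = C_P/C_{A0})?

0.173

Exit C_A = C_{A0}(1−X) = 3.83×0.689 = 2.639 kmol/m³.
A CSTR operates uniformly at the exit composition, giving r_P = 2.014 and r_Q = 1.612 (each k·C_A^n at C_A = 2.639).
Fraction of consumed A going to P: r_P/(r_P+r_Q) = 0.5555.
C_P = 0.5555·C_{A0}·X = 0.5555×3.83×0.311 = 0.662 kmol/m³; Y_P = C_P/C_{A0} = 0.173.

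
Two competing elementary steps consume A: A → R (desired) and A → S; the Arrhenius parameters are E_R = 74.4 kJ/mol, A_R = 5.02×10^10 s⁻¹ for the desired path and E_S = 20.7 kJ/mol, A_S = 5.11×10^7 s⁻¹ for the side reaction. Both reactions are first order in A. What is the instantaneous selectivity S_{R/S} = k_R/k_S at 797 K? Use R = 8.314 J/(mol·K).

k_R/k_S = (A_R/A_S)·exp[−(E_R−E_S)/(RT)] = (A_R/A_S)·exp[(E_S−E_R)/(RT)].
(E_S−E_R)/(RT) = (20.7−74.4)×10³/(8.314×797) = -53700/6626 = -8.104.
k_R/k_S = (5.02×10^10/5.11×10^7)·exp(-8.104) = 982.4 × 3.023×10^-4 = 0.297.
Since E_R > E_S, raising the temperature improves selectivity toward R.

0.297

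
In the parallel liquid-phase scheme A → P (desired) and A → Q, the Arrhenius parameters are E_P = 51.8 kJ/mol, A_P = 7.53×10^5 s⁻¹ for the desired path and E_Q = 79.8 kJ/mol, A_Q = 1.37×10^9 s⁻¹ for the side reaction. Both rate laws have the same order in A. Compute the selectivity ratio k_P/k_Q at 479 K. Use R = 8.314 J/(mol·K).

0.622

With equal orders, S_{P/Q} = k_P/k_Q = (A_P/A_Q)·exp[(E_Q−E_P)/(RT)].
(E_Q−E_P)/(RT) = (79.8−51.8)×10³/(8.314×479) = 28000/3982 = 7.031.
k_P/k_Q = (7.53×10^5/1.37×10^9)·exp(7.031) = 5.496×10^-4 × 1131 = 0.622.
Since E_P < E_Q, lowering the temperature improves selectivity toward P.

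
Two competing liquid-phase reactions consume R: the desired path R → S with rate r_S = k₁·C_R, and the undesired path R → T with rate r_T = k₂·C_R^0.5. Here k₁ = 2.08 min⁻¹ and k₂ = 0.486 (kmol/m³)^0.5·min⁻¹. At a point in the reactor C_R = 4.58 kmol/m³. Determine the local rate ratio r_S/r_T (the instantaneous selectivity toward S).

9.16

S_{S/T} = r_S/r_T = (k₁·C_R)/(k₂·C_R^0.5) = (k₁/k₂)·C_R^0.5.
= (2.08×4.580) / (0.486×4.580^0.5) = 9.526/1.040 = 9.16.
Since the desired path is higher order in R, keeping C_R high (PFR or concentrated feed) favours S.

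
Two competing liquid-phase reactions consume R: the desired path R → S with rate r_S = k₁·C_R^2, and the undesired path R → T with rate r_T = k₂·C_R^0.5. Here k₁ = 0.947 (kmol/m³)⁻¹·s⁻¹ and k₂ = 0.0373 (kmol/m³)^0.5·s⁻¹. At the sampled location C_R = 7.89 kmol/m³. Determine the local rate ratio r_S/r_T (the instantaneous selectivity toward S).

S_{S/T} = r_S/r_T = (k₁·C_R^2)/(k₂·C_R^0.5) = (k₁/k₂)·C_R^1.5.
= (0.947×7.890^2) / (0.0373×7.890^0.5) = 58.95/0.1048 = 563.

563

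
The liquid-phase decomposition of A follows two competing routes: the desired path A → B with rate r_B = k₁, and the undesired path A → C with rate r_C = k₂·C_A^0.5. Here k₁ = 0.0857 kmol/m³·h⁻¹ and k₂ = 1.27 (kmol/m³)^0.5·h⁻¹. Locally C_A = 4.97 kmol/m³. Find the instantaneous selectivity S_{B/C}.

0.0303

S_{B/C} = r_B/r_C = (k₁)/(k₂·C_A^0.5) = (k₁/k₂)·C_A^-0.5.
= (0.0857) / (1.27×4.970^0.5) = 0.08570/2.831 = 0.0303.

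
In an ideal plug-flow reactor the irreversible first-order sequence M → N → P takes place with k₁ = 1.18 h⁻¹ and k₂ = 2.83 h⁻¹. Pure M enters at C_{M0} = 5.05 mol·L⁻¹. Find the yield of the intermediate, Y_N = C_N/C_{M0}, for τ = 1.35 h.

0.130

For first-order series with pure M initially, C_N(τ) = k₁C_{M0}/(k₂−k₁)·(e^(−k₁τ) − e^(−k₂τ)).
e^(−k₁τ) = e^(−1.18×1.35) = e^(−1.593) = 0.2033; e^(−k₂τ) = e^(−3.821) = 0.02192.
C_N = 1.18×5.05/(2.83−1.18) × (0.2033−0.02192) = 3.612×0.1814 = 0.6551 mol·L⁻¹.
Y_N = C_N/C_{M0} = 0.6551/5.05 = 0.130.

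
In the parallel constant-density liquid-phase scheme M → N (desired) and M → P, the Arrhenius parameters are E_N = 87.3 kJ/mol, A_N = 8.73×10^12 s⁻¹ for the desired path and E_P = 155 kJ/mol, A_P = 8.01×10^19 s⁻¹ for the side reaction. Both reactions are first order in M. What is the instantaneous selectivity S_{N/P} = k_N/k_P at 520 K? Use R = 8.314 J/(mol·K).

0.689

With equal orders, S_{N/P} = k_N/k_P = (A_N/A_P)·exp[(E_P−E_N)/(RT)].
(E_P−E_N)/(RT) = (155−87.3)×10³/(8.314×520) = 67700/4323 = 15.66.
k_N/k_P = (8.73×10^12/8.01×10^19)·exp(15.66) = 1.090×10^-7 × 6.321×10^6 = 0.689.
Since E_N < E_P, lowering the temperature improves selectivity toward N.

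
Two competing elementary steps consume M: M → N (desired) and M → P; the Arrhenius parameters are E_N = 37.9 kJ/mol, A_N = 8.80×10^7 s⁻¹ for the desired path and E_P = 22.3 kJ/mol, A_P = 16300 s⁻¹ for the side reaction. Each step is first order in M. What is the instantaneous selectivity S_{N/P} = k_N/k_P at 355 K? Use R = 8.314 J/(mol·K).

27.3

With equal orders, S_{N/P} = k_N/k_P = (A_N/A_P)·exp[(E_P−E_N)/(RT)].
(E_P−E_N)/(RT) = (22.3−37.9)×10³/(8.314×355) = -15600/2951 = -5.286.
k_N/k_P = (8.80×10^7/16300)·exp(-5.286) = 5399 × 0.005064 = 27.3.
Since E_N > E_P, raising the temperature improves selectivity toward N.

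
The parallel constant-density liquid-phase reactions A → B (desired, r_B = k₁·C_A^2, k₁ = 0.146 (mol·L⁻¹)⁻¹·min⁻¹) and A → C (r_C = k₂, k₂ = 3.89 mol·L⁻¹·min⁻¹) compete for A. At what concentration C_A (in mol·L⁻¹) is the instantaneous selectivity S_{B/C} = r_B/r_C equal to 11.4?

17.4 mol·L⁻¹

S_{B/C} = (k₁/k₂)·C_A^2 ⇒ C_A = (S·k₂/k₁)^(0.5).
= (11.4×3.89/0.146)^(0.5) = (303.7)^(0.5) = 17.4 mol·L⁻¹.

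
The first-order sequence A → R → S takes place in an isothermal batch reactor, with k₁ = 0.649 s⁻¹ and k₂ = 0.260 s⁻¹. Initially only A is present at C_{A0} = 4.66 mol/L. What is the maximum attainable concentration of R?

2.53 mol/L

Evaluating C_R at t_opt = ln(k₂/k₁)/(k₂−k₁) gives C_{R,max}/C_{A0} = (k₁/k₂)^[k₂/(k₂−k₁)].
= (0.649/0.260)^(0.260/(0.260−0.649)) = (2.496)^(-0.6684) = 0.5426.
C_{R,max} = 0.5426×4.66 = 2.53 mol/L.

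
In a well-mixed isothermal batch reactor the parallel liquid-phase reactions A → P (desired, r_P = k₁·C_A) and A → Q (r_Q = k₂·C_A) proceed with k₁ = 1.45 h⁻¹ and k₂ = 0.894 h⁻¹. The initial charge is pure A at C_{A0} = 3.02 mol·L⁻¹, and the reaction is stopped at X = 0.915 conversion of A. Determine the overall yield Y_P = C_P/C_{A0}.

0.566

C_A = C_{A0}(1−X) = 0.2567 mol·L⁻¹.
Both paths are first order in A, so the instantaneous fraction to P is constant: dC_P/d(−C_A) = k₁/(k₁+k₂) = 0.6186.
C_P = 0.6186·(C_{A0}−C_A) = 0.6186×2.763 = 1.71 mol·L⁻¹.
Y_P = C_P/C_{A0} = 1.709/3.02 = 0.566.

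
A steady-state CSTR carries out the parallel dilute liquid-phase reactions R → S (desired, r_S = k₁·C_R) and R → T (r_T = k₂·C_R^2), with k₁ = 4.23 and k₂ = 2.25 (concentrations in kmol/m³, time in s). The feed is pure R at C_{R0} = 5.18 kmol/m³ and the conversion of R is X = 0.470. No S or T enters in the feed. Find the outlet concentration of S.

0.990 kmol/m³

Exit C_R = C_{R0}(1−X) = 5.18×0.530 = 2.745 kmol/m³.
Rates in a CSTR are evaluated at the outlet concentration: r_S = 4.23×2.745 = 11.61, r_T = 2.25×2.745^2 = 16.96.
Fraction of consumed R going to S: r_S/(r_S+r_T) = 0.4065.
C_S = 0.4065·C_{R0}·X = 0.4065×5.18×0.470 = 0.990 kmol/m³.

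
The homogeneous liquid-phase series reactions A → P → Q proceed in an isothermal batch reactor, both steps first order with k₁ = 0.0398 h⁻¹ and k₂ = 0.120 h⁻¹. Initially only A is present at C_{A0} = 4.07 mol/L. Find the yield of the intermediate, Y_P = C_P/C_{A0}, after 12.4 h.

The intermediate concentration in a first-order A→B→C sequence is C_P = k₁C_{A0}(e^(−k₁t) − e^(−k₂t))/(k₂−k₁).
e^(−k₁t) = e^(−0.0398×12.4) = e^(−0.4935) = 0.6105; e^(−k₂t) = e^(−1.488) = 0.2258.
C_P = 0.0398×4.07/(0.120−0.0398) × (0.6105−0.2258) = 2.020×0.3846 = 0.7769 mol/L.
Y_P = C_P/C_{A0} = 0.7769/4.07 = 0.191.

0.191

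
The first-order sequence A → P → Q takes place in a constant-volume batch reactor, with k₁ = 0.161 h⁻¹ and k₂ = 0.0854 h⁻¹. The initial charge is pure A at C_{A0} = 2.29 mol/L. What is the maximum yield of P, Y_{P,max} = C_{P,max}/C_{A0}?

Evaluating C_P at t_opt = ln(k₂/k₁)/(k₂−k₁) gives C_{P,max}/C_{A0} = (k₁/k₂)^[k₂/(k₂−k₁)].
= (0.161/0.0854)^(0.0854/(0.0854−0.161)) = (1.885)^(-1.130) = 0.4886.

0.489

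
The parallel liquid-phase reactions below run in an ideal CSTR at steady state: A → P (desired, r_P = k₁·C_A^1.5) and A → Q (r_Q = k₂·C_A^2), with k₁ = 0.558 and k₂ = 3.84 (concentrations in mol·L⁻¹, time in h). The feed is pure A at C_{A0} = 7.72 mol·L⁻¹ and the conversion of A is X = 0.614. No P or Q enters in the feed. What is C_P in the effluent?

0.368 mol·L⁻¹

Exit C_A = C_{A0}(1−X) = 7.72×0.386 = 2.980 mol·L⁻¹.
A CSTR operates uniformly at the exit composition, giving r_P = 2.870 and r_Q = 34.10 (each k·C_A^n at C_A = 2.980).
Fraction of consumed A going to P: r_P/(r_P+r_Q) = 0.07764.
C_P = 0.07764·C_{A0}·X = 0.07764×7.72×0.614 = 0.368 mol·L⁻¹.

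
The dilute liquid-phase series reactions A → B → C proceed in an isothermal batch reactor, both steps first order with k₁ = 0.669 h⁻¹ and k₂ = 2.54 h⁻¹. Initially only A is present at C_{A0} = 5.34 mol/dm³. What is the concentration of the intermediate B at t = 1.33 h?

Solving the coupled first-order balances gives C_B(t) = [k₁/(k₂−k₁)]·C_{A0}·(e^(−k₁t) − e^(−k₂t)).
e^(−k₁t) = e^(−0.669×1.33) = e^(−0.8898) = 0.4108; e^(−k₂t) = e^(−3.378) = 0.03411.
C_B = 0.669×5.34/(2.54−0.669) × (0.4108−0.03411) = 1.909×0.3766 = 0.7192 mol/dm³.

0.719 mol/dm³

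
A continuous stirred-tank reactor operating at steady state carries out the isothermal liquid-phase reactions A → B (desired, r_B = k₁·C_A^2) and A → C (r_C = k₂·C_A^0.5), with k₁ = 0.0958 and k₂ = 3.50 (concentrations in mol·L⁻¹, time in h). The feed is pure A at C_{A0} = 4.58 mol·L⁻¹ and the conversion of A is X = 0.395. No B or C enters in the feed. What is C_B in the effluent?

0.203 mol·L⁻¹

Exit C_A = C_{A0}(1−X) = 4.58×0.605 = 2.771 mol·L⁻¹.
In a CSTR the entire volume is at exit conditions, so r_B = 0.0958×2.771^2 = 0.7355 and r_C = 3.50×2.771^0.5 = 5.826.
Fraction of consumed A going to B: r_B/(r_B+r_C) = 0.1121.
C_B = 0.1121·C_{A0}·X = 0.1121×4.58×0.395 = 0.203 mol·L⁻¹.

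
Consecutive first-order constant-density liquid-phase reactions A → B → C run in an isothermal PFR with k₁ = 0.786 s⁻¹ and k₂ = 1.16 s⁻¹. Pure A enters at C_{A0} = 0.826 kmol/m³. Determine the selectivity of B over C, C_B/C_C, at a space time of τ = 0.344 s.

4.47

For first-order series with pure A initially, C_B(τ) = k₁C_{A0}/(k₂−k₁)·(e^(−k₁τ) − e^(−k₂τ)).
e^(−k₁τ) = e^(−0.786×0.344) = e^(−0.2704) = 0.7631; e^(−k₂τ) = e^(−0.3990) = 0.6710.
C_B = 0.786×0.826/(1.16−0.786) × (0.7631−0.6710) = 1.736×0.09212 = 0.1599 kmol/m³.
C_A = C_{A0}e^(−k₁τ) = 0.6303 kmol/m³, so C_C = C_{A0}−C_A−C_B = 0.03577 kmol/m³; C_B/C_C = 4.47.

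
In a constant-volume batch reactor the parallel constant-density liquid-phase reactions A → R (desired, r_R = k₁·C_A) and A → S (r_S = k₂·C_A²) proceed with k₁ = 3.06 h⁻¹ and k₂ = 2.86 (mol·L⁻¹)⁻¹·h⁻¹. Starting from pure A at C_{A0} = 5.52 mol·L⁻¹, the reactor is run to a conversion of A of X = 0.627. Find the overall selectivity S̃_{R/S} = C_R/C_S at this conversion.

0.299

C_A = C_{A0}(1−X) = 2.059 mol·L⁻¹.
Along a PFR/batch, dC_R/dC_A = −r_R/(r_R+r_S) = −k₁/(k₁+k₂·C_A).
Integrating from C_{A0} to C_A: C_R = (3.06/2.86)·ln[(3.06+2.86·5.52)/(3.06+2.86·2.06)] = 1.070·ln(18.85/8.949) = 0.7970 mol·L⁻¹.
C_S = (C_{A0}−C_A)−C_R = 2.664 mol·L⁻¹; S̃_{R/S} = 0.7970/2.664 = 0.299.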